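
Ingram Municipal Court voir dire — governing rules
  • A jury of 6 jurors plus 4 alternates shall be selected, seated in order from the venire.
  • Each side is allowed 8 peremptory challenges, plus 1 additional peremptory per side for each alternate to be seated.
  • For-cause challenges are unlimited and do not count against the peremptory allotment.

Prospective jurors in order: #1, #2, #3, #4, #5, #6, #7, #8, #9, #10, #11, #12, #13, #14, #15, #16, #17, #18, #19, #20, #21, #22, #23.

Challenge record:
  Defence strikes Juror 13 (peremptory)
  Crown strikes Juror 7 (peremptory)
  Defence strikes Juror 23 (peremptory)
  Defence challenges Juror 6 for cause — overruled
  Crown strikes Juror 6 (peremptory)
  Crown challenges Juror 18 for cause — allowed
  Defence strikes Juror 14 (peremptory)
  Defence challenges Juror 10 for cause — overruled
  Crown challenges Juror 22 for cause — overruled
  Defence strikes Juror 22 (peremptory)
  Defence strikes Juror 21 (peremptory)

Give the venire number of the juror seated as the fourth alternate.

Removed: #6, #7, #13, #14, #18, #21, #22, #23. (#10 stays — for-cause denied.)
Seating in order: seats 1–6 → #1, #2, #3, #4, #5, #8; alternates → #9, #10, #11, #12.
So alternate 4 is #12.

12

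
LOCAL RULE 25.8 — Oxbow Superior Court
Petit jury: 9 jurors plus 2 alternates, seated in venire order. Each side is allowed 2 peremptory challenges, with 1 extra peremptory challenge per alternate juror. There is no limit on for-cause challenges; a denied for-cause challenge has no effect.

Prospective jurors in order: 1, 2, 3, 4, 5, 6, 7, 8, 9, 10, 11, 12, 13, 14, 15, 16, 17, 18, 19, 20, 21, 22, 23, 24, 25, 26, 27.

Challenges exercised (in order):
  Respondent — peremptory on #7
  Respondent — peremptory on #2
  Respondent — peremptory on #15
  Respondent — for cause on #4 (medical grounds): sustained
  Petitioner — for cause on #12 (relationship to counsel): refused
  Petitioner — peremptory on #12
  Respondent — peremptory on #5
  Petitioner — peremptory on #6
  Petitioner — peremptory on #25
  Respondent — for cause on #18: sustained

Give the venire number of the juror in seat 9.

16

Removed: #2, #4, #5, #6, #7, #12, #15, #18, #25.
Seating in order: seats 1–9 → #1, #3, #8, #9, #10, #11, #13, #14, #16; alternates → #17, #19.
So seat 9 is #16.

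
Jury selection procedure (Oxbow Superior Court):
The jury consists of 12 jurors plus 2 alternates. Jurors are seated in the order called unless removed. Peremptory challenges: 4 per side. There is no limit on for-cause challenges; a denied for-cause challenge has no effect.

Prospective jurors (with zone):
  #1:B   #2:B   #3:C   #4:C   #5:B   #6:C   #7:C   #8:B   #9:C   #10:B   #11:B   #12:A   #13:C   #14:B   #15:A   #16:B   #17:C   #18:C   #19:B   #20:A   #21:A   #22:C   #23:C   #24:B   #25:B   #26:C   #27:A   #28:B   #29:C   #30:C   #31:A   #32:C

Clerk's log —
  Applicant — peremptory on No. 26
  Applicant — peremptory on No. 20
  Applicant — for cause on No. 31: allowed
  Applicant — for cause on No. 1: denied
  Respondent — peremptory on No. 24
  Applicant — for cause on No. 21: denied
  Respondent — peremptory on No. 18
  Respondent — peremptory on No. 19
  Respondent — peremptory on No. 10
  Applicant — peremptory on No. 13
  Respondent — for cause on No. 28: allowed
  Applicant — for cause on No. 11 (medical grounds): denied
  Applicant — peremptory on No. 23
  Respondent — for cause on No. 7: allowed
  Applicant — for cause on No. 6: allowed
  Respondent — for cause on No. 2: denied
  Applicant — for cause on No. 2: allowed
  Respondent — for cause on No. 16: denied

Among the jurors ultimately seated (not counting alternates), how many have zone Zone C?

Removed: #2, #6, #7, #10, #13, #18, #19, #20, #23, #24, #26, #28, #31.
Seated jurors 1–12: #1, #3, #4, #5, #8, #9, #11, #12, #14, #15, #16, #17 (alternates #21, #22 not counted).
Of those, in Zone C: #3, #4, #9, #17 → 4.

4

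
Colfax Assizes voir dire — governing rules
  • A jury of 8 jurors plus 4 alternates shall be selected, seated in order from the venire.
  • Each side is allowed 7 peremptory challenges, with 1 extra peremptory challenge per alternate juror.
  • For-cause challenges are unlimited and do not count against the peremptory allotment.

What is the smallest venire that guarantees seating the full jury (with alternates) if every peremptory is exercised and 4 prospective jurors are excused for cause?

38

Seats to fill: 8 + 4 alternates = 12.
Peremptories: 7 + 1×4 = 11 per side × 2 sides = 22.
For-cause removals: 4.
Minimum venire: 12 + 22 + 4 = 38.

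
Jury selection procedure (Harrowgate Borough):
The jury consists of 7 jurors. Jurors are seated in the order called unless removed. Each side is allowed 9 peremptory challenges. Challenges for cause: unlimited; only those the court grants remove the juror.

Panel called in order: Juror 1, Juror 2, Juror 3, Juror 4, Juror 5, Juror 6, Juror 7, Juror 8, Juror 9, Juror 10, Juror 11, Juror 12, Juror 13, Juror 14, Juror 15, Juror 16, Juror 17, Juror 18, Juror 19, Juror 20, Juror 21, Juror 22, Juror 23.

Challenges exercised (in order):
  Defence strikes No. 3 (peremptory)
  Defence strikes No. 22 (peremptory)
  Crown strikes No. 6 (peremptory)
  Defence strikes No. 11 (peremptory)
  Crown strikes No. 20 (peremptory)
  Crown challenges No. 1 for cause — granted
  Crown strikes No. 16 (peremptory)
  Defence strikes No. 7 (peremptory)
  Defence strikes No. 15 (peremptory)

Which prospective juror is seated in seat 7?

Removed: #1, #3, #6, #7, #11, #15, #16, #20, #22.
Seating in order: seats 1–7 → #2, #4, #5, #8, #9, #10, #12.
So seat 7 is #12.

12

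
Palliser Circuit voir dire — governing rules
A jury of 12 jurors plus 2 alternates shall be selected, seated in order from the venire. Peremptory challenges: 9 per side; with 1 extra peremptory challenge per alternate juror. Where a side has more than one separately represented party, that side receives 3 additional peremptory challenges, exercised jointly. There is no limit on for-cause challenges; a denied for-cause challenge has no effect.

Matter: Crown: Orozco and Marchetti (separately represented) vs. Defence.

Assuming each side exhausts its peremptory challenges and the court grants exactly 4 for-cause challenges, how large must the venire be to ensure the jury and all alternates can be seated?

43

Seats to fill: 12 + 2 alternates = 14.
Peremptories — Crown: 9 + 1×2 + 3 = 14; Defence: 9 + 1×2 = 11; total 25.
For-cause removals: 4.
Minimum venire: 14 + 25 + 4 = 43.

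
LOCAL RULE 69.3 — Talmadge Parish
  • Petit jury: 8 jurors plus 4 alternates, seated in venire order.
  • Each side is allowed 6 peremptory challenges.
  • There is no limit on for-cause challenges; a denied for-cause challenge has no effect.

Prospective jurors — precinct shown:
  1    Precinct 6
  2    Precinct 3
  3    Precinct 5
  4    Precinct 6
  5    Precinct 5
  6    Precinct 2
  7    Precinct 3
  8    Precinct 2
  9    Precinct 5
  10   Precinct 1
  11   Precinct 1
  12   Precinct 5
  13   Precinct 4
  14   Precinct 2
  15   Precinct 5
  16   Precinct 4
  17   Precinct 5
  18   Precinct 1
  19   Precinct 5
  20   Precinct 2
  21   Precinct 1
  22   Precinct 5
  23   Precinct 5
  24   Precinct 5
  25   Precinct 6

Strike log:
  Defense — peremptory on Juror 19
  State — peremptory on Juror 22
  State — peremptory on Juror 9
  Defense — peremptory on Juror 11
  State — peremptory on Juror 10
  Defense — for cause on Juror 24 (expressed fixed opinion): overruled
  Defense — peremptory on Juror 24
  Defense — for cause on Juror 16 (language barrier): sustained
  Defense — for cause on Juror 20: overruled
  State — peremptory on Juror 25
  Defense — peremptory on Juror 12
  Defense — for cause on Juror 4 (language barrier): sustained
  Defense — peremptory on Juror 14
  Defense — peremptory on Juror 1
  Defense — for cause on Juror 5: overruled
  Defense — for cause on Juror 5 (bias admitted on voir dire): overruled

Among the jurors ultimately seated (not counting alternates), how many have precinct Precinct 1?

0

Removed: #1, #4, #9, #10, #11, #12, #14, #16, #19, #22, #24, #25.
Seated jurors 1–8: #2, #3, #5, #6, #7, #8, #13, #15 (alternates #17, #18, #20, #21 not counted).
None of those are in Precinct 1 → 0.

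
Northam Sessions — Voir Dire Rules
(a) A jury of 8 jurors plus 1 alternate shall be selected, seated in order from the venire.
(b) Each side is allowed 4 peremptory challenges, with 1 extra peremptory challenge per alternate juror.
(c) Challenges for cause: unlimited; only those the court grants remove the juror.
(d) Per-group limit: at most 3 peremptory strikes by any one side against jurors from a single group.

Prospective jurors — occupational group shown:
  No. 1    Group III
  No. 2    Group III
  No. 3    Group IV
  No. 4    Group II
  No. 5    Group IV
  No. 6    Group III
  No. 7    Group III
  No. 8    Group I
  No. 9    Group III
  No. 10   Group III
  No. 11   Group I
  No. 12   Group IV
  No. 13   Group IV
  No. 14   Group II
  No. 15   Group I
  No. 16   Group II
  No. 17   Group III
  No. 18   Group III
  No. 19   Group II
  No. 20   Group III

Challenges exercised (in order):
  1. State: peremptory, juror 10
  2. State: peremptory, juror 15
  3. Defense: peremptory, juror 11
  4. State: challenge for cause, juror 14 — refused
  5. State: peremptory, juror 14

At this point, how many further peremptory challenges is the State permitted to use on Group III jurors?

2

State peremptories so far: #10, #15, #14 — 3 of 5 used, 2 left overall.
Against Group III: #10 — 1 used; per-group cap 3 leaves 2.
Binding limit: min(2, 2) = 2.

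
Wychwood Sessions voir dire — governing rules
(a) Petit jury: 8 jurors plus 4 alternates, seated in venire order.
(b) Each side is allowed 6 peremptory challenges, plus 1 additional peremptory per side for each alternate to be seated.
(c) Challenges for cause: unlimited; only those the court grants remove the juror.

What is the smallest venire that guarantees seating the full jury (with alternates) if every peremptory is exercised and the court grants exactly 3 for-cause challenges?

Seats to fill: 8 + 4 alternates = 12.
Peremptories: 6 + 1×4 = 10 per side × 2 sides = 20.
For-cause removals: 3.
Minimum venire: 12 + 20 + 3 = 35.

35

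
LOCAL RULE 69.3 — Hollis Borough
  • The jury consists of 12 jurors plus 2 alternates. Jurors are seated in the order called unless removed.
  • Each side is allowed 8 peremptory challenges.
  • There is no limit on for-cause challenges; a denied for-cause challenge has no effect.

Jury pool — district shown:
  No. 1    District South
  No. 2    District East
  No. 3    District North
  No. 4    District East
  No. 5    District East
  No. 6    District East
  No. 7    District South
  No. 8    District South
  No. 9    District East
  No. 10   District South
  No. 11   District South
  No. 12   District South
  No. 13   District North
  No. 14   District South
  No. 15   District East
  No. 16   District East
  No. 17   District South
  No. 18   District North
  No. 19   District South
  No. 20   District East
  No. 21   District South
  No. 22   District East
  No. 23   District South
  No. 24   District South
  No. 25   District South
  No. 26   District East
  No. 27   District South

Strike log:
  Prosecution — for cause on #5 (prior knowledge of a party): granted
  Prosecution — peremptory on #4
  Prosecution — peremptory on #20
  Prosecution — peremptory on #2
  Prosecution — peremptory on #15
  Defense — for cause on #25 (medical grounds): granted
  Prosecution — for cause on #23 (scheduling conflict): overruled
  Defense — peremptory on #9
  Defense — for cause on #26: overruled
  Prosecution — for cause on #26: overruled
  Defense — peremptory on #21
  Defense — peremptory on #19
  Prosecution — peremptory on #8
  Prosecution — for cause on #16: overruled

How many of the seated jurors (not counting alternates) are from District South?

Removed: #2, #4, #5, #8, #9, #15, #19, #20, #21, #25.
Seated jurors 1–12: #1, #3, #6, #7, #10, #11, #12, #13, #14, #16, #17, #18 (alternates #22, #23 not counted).
Of those, in District South: #1, #7, #10, #11, #12, #14, #17 → 7.

7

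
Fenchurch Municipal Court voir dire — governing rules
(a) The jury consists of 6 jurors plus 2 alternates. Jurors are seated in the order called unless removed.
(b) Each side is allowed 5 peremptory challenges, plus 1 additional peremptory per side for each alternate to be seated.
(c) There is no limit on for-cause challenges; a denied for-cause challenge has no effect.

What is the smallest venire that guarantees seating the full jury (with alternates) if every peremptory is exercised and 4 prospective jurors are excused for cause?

26

Seats to fill: 6 + 2 alternates = 8.
Peremptories: 5 + 1×2 = 7 per side × 2 sides = 14.
For-cause removals: 4.
Minimum venire: 8 + 14 + 4 = 26.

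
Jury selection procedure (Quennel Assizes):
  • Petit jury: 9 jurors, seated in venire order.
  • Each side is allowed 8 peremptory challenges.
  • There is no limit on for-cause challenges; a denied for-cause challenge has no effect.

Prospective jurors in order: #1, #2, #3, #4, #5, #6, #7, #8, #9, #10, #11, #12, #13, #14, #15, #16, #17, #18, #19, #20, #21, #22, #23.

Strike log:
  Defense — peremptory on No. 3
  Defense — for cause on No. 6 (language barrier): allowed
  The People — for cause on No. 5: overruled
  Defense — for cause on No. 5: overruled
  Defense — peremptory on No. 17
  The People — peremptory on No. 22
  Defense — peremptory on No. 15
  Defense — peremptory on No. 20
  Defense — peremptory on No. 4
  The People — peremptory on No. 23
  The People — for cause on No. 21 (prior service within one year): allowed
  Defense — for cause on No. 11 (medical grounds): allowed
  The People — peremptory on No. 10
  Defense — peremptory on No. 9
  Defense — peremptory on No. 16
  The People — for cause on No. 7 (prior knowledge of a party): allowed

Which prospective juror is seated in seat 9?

Removed: #3, #4, #6, #7, #9, #10, #11, #15, #16, #17, #20, #21, #22, #23. (#5 stays — for-cause denied.)
Filling seats in venire order through position 9: #1, #2, #5, #8, #12, #13, #14, #18, #19.
So seat 9 is #19.

19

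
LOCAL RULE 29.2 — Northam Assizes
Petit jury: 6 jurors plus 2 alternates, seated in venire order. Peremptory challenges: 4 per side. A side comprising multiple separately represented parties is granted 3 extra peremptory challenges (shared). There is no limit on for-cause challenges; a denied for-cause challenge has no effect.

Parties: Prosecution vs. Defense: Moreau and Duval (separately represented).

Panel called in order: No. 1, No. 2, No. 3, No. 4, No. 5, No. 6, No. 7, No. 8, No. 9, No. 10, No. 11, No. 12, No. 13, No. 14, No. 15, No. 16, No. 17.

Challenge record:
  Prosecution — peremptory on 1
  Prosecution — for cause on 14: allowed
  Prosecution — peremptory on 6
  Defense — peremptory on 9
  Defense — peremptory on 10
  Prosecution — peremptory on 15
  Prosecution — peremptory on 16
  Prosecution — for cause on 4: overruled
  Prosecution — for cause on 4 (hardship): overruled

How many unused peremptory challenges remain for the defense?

Defense allotment: 4 base + 3 multi-party = 7.
Defense peremptories used: #9, #10 — 2.
Remaining: 7 − 2 = 5.

5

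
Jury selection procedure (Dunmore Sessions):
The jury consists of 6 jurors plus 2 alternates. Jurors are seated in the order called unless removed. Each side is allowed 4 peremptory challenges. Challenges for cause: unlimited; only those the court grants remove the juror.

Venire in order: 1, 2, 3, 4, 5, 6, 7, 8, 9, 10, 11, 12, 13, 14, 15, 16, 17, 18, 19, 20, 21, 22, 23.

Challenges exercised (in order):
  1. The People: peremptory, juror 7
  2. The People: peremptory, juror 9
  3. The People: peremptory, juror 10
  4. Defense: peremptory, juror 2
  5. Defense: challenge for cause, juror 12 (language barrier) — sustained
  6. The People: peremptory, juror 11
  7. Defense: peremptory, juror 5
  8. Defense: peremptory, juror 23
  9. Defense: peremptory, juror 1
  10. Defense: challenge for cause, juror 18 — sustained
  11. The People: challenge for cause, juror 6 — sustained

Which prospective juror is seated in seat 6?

Removed: #1, #2, #5, #6, #7, #9, #10, #11, #12, #18, #23.
Seating in order: seats 1–6 → #3, #4, #8, #13, #14, #15; alternates → #16, #17.
So seat 6 is #15.

15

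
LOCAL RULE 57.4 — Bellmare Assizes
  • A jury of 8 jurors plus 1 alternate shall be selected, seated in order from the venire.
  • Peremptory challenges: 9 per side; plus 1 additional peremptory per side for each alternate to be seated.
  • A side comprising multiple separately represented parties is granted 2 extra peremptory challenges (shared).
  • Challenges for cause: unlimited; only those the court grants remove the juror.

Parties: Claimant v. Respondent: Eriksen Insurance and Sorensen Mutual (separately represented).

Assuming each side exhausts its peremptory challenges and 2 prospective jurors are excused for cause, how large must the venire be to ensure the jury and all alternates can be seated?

Seats to fill: 8 + 1 alternates = 9.
Peremptories — Claimant: 9 + 1×1 = 10; Respondent: 9 + 1×1 + 2 = 12; total 22.
For-cause removals: 2.
Minimum venire: 9 + 22 + 2 = 33.

33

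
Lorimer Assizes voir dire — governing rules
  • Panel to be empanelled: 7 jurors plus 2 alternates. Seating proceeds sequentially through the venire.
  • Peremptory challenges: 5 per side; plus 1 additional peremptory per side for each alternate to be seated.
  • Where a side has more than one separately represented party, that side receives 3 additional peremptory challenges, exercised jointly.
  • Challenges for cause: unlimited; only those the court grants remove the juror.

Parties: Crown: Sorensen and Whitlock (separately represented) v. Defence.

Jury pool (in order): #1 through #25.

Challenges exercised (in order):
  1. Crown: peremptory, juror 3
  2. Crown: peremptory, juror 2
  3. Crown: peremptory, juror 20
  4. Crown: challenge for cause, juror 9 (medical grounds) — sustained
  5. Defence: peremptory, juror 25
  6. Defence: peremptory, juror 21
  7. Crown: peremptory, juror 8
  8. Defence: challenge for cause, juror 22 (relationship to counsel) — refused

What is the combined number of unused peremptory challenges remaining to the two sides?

11

Crown allotment: 5 base + 1 × 2 alternates + 3 multi-party = 10. Defence allotment: 5 base + 1 × 2 alternates = 7.
Crown peremptories used: #3, #2, #20, #8 — 4 (the for-cause on #9 doesn't count).
Defence peremptories used: #25, #21 — 2 (the for-cause on #22 doesn't count).
Remaining: (10 − 4) + (7 − 2) = 11.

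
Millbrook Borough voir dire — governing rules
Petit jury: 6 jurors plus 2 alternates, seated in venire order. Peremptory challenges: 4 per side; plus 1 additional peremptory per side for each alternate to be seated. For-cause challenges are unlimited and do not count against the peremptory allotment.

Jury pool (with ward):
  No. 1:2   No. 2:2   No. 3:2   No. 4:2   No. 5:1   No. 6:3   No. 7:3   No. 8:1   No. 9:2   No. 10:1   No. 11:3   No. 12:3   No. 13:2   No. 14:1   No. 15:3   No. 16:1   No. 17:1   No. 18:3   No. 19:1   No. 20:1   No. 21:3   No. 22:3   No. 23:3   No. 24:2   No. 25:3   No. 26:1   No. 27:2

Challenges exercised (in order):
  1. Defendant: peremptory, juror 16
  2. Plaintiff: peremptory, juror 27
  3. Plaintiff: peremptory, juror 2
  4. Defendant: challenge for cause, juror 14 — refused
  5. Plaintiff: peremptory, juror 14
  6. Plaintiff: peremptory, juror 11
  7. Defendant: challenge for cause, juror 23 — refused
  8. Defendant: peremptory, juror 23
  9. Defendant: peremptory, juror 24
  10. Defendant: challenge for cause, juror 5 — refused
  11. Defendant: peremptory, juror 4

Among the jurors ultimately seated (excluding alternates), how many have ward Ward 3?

2

Removed: #2, #4, #11, #14, #16, #23, #24, #27.
Seated jurors 1–6: #1, #3, #5, #6, #7, #8 (alternates #9, #10 not counted).
Of those, in Ward 3: #6, #7 → 2.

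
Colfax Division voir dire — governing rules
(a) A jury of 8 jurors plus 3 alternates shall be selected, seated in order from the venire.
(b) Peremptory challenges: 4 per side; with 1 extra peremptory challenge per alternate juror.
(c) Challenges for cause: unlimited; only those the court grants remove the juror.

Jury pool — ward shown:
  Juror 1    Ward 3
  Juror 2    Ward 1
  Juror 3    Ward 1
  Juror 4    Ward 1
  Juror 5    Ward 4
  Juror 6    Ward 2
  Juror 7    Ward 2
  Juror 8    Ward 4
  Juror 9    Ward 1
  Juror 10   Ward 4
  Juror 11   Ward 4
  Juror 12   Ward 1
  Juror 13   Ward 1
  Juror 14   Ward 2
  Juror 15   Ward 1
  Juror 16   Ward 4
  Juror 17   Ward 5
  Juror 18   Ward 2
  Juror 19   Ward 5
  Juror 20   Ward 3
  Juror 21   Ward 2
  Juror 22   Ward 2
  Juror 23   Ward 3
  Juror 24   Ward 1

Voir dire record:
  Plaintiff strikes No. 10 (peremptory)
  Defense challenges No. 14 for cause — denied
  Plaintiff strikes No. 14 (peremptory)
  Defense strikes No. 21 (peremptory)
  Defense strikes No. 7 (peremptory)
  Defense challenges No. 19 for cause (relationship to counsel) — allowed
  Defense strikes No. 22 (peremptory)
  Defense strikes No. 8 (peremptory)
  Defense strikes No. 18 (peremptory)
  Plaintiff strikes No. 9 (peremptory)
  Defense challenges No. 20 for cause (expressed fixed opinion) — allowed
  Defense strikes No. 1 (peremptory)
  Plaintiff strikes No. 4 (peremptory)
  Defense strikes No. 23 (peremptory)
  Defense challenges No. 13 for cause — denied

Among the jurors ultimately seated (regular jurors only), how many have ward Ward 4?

Removed: #1, #4, #7, #8, #9, #10, #14, #18, #19, #20, #21, #22, #23.
Seated jurors 1–8: #2, #3, #5, #6, #11, #12, #13, #15 (alternates #16, #17, #24 not counted).
Of those, in Ward 4: #5, #11 → 2.

2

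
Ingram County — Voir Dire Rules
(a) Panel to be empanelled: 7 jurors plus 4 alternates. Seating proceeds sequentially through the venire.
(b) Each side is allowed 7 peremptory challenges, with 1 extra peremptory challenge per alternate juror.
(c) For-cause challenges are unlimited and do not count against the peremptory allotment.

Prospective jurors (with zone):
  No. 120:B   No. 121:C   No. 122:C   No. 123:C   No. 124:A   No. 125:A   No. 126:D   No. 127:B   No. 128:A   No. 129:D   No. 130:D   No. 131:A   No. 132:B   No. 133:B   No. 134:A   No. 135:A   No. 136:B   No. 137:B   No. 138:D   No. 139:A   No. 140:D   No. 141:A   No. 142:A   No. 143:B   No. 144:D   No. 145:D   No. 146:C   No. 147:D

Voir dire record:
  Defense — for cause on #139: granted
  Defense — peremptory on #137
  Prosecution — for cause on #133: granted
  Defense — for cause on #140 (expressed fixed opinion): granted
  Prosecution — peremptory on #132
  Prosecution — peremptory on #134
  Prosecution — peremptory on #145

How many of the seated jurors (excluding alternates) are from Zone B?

1

Removed: #132, #133, #134, #137, #139, #140, #145.
Seated jurors 1–7: #120, #121, #122, #123, #124, #125, #126 (alternates #127, #128, #129, #130 not counted).
Of those, in Zone B: #120 → 1.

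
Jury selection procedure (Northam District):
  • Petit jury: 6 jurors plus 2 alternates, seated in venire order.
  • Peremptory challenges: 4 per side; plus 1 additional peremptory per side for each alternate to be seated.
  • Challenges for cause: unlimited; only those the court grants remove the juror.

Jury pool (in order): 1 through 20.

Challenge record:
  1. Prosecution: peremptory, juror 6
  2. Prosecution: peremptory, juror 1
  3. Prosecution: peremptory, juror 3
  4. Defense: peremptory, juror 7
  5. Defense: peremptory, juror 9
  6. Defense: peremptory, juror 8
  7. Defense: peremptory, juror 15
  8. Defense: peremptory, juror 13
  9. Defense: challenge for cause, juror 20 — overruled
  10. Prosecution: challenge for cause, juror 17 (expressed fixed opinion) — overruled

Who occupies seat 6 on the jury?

12

Removed: #1, #3, #6, #7, #8, #9, #13, #15. (#17, #20 stay — for-cause denied.)
Seating in order: seats 1–6 → #2, #4, #5, #10, #11, #12; alternates → #14, #16.
So seat 6 is #12.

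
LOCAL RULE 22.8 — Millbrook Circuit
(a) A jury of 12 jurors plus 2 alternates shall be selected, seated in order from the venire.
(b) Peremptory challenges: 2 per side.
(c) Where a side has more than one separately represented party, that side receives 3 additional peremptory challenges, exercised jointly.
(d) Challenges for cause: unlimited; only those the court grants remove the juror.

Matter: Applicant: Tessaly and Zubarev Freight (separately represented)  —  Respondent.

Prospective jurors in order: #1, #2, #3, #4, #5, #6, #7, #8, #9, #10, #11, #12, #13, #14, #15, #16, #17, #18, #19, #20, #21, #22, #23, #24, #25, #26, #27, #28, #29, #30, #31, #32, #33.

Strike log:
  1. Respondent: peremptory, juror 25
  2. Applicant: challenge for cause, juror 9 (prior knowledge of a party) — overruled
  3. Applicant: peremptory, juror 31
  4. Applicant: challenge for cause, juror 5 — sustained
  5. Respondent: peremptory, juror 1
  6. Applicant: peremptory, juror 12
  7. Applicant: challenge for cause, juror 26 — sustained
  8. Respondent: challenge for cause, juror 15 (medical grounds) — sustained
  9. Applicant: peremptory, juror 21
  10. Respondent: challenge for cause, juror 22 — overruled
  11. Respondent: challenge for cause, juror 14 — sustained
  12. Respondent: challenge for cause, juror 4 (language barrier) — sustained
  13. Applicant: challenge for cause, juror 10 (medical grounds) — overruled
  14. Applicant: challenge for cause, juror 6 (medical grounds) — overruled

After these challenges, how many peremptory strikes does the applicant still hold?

2

Applicant allotment: 2 base + 3 multi-party = 5.
Applicant peremptories used: #31, #12, #21 — 3 (for-cause on #9, #5, #26, #10, #6 don't count).
Remaining: 5 − 3 = 2.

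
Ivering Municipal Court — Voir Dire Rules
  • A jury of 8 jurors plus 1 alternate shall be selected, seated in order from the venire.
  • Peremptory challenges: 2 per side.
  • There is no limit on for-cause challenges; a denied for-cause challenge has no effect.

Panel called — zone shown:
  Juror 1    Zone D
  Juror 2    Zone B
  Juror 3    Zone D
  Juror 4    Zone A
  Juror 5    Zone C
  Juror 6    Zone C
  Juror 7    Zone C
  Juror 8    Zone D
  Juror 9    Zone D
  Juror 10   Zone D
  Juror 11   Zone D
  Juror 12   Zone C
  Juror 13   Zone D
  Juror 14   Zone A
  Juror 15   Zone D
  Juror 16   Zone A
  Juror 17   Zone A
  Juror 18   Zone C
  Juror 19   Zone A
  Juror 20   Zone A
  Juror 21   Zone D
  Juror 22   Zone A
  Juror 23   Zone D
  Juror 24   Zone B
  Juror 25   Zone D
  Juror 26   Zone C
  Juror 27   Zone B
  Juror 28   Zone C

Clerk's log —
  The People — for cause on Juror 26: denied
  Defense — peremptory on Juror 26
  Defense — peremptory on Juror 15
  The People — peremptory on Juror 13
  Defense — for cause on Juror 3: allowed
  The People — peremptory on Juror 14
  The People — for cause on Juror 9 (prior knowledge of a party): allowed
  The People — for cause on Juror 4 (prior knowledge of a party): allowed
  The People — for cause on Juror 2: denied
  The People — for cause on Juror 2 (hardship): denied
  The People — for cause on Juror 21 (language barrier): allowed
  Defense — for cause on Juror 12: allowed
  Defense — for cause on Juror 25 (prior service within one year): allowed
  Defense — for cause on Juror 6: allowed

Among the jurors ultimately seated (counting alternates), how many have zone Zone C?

Removed: #3, #4, #6, #9, #12, #13, #14, #15, #21, #25, #26.
Seated (9 incl. alternates): #1, #2, #5, #7, #8, #10, #11, #16, #17.
Of those, in Zone C: #5, #7 → 2.

2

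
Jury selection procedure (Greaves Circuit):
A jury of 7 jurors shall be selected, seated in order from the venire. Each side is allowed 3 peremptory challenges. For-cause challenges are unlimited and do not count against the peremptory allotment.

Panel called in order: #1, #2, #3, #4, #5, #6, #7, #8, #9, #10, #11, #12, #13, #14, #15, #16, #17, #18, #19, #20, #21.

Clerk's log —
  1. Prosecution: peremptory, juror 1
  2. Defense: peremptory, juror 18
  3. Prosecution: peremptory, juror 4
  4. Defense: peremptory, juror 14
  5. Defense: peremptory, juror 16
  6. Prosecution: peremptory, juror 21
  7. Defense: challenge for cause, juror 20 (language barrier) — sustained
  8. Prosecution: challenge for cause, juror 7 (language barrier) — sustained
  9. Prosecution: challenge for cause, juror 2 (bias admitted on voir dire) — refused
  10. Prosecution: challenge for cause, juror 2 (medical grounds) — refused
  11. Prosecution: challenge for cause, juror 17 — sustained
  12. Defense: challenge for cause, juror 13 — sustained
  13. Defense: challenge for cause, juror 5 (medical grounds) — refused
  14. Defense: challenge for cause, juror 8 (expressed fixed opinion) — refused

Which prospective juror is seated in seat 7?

Removed: #1, #4, #7, #13, #14, #16, #17, #18, #20, #21. (#2, #5, #8 stay — for-cause denied.)
Seating in order: seats 1–7 → #2, #3, #5, #6, #8, #9, #10.
So seat 7 is #10.

10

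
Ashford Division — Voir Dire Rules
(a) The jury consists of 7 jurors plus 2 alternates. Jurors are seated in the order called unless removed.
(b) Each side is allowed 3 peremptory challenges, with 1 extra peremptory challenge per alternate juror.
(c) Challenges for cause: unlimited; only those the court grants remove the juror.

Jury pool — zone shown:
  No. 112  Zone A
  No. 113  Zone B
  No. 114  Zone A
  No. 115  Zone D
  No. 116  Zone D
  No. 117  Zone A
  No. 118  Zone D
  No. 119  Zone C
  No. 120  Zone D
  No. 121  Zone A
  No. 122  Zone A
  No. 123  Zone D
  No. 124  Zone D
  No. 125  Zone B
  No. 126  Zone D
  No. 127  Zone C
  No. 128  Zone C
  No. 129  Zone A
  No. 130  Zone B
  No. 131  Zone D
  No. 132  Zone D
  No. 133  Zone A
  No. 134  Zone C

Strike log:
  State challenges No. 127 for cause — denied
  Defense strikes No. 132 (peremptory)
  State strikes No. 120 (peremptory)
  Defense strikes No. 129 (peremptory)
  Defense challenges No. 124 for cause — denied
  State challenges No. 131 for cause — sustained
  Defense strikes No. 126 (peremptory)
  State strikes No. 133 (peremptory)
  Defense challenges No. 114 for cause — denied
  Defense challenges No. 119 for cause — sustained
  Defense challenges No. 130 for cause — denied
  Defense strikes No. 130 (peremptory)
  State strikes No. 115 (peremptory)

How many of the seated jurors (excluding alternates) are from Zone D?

2

Removed: #115, #119, #120, #126, #129, #130, #131, #132, #133.
Seated jurors 1–7: #112, #113, #114, #116, #117, #118, #121 (alternates #122, #123 not counted).
Of those, in Zone D: #116, #118 → 2.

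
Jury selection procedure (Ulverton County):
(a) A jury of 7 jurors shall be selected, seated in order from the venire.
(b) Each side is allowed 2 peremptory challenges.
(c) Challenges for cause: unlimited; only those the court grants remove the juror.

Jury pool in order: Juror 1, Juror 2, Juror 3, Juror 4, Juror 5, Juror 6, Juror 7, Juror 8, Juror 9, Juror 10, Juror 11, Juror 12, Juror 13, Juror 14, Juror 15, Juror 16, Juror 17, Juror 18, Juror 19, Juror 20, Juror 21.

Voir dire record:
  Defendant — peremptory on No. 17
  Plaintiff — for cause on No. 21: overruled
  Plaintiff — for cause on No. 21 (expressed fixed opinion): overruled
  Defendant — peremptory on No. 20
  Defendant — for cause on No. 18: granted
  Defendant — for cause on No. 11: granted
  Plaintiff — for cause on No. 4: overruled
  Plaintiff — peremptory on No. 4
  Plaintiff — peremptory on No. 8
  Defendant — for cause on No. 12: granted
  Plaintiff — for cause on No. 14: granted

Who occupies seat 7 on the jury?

9

Removed: #4, #8, #11, #12, #14, #17, #18, #20. (#21 stays — for-cause denied.)
Seating in order: seats 1–7 → #1, #2, #3, #5, #6, #7, #9.
So seat 7 is #9.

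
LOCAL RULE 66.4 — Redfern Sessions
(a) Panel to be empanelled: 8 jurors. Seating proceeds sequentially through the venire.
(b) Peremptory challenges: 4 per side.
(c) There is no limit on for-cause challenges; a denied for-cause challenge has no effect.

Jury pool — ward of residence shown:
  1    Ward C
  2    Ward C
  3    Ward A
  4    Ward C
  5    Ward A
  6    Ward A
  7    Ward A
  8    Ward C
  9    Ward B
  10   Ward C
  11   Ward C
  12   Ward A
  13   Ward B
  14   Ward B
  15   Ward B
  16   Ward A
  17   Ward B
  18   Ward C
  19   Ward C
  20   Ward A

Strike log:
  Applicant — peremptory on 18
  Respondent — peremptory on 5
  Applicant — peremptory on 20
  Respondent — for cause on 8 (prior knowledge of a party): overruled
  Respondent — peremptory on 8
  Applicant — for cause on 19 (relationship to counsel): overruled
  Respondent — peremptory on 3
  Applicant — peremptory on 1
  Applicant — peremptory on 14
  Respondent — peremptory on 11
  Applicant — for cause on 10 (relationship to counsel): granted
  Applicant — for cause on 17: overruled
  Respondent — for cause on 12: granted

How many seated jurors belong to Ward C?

2

Removed: #1, #3, #5, #8, #10, #11, #12, #14, #18, #20.
Seated jurors 1–8: #2, #4, #6, #7, #9, #13, #15, #16.
Of those, in Ward C: #2, #4 → 2.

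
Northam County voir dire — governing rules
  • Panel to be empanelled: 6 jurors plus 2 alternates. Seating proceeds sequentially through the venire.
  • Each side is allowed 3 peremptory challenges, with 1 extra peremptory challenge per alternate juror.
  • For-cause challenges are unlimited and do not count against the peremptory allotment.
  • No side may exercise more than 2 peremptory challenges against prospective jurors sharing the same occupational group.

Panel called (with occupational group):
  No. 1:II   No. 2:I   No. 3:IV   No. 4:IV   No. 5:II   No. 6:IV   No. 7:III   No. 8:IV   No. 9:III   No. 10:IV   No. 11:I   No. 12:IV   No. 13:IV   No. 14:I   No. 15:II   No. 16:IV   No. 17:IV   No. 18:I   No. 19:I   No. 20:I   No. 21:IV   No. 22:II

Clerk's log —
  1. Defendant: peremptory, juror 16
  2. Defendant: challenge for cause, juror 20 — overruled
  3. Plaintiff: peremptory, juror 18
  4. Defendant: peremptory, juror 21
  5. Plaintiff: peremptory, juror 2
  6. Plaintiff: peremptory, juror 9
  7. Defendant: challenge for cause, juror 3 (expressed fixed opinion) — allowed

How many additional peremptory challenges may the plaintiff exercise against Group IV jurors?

2

Plaintiff peremptories so far: #18, #2, #9 — 3 of 5 used, 2 left overall.
Against Group IV: none yet — per-group cap 2 leaves 2.
Binding limit: min(2, 2) = 2.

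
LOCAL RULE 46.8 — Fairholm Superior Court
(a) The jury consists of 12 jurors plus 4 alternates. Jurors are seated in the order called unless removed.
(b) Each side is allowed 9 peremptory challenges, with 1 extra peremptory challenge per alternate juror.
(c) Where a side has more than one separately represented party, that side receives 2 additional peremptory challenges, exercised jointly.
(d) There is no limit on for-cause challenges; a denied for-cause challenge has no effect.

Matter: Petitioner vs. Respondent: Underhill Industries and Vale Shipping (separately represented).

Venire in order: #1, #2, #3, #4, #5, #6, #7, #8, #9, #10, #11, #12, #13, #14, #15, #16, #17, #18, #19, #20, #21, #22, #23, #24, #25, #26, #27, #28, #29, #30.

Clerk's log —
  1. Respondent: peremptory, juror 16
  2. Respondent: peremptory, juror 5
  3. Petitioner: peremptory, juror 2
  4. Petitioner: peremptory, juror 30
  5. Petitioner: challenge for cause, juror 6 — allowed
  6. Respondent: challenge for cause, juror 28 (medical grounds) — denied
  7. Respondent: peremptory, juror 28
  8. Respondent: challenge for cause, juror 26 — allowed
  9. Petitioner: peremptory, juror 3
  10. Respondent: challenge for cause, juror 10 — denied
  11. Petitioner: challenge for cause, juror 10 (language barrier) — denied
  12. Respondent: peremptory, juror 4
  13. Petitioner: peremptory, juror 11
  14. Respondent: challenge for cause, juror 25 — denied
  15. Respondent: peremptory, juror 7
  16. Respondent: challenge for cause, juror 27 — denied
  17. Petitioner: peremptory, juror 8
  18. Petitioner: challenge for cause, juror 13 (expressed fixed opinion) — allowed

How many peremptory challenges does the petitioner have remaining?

8

Petitioner allotment: 9 base + 1 × 4 alternates = 13.
Petitioner peremptories used: #2, #30, #3, #11, #8 — 5 (for-cause on #6, #10, #13 don't count).
Remaining: 13 − 5 = 8.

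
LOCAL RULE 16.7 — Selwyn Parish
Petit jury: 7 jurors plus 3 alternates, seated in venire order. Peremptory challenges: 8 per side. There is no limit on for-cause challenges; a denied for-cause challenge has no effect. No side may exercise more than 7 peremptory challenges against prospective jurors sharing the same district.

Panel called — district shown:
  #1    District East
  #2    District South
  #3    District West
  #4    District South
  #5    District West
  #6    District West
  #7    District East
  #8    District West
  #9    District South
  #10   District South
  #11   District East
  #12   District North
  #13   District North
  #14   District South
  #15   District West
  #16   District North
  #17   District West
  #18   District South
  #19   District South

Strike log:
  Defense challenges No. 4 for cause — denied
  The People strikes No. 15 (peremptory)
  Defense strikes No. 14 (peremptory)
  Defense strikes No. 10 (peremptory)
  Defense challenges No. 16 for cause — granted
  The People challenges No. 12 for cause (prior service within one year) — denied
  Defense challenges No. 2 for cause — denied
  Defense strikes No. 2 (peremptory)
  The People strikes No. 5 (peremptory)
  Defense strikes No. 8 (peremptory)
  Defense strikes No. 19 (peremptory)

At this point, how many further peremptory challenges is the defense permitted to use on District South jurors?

3

Defense peremptories so far: #14, #10, #2, #8, #19 — 5 of 8 used, 3 left overall.
Against District South: #14, #10, #2, #19 — 4 used; per-district cap 7 leaves 3.
Binding limit: min(3, 3) = 3.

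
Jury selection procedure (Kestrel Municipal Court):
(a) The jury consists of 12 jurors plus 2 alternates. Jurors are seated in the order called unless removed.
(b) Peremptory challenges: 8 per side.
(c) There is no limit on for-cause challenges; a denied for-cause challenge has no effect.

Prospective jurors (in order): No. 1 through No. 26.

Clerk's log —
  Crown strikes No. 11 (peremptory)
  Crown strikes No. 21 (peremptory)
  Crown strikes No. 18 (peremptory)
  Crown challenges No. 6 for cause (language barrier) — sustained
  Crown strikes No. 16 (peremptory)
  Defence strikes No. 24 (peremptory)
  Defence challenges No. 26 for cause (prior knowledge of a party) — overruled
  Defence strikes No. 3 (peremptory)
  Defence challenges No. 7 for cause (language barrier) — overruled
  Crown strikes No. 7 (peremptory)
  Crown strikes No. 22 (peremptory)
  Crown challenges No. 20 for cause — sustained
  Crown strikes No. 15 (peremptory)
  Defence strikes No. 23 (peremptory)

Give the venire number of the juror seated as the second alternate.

26

Removed: #3, #6, #7, #11, #15, #16, #18, #20, #21, #22, #23, #24. (#26 stays — for-cause denied.)
Seating in order: seats 1–12 → #1, #2, #4, #5, #8, #9, #10, #12, #13, #14, #17, #19; alternates → #25, #26.
So alternate 2 is #26.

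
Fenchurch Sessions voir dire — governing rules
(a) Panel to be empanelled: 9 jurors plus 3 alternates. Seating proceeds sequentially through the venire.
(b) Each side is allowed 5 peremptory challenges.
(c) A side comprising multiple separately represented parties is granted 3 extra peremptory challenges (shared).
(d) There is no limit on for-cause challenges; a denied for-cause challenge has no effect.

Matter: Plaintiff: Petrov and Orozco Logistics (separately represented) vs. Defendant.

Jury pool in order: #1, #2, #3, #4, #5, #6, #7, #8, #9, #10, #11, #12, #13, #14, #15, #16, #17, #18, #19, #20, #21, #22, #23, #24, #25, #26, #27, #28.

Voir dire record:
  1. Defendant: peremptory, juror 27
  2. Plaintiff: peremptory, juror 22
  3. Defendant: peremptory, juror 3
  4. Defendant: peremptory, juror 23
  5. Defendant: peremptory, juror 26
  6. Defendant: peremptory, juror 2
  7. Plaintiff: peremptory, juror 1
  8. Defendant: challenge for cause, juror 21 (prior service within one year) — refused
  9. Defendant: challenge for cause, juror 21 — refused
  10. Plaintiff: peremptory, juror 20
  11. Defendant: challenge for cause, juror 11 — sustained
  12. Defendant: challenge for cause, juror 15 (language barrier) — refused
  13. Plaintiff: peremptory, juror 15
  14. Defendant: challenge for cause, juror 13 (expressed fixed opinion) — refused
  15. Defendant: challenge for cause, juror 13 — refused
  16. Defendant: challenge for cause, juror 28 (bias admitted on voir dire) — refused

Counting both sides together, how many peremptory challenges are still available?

4

Plaintiff allotment: 5 base + 3 multi-party = 8. Defendant allotment: 5.
Plaintiff peremptories used: #22, #1, #20, #15 — 4.
Defendant peremptories used: #27, #3, #23, #26, #2 — 5 (for-cause on #21, #21, #11, #15, #13, #13, #28 don't count).
Remaining: (8 − 4) + (5 − 5) = 4.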